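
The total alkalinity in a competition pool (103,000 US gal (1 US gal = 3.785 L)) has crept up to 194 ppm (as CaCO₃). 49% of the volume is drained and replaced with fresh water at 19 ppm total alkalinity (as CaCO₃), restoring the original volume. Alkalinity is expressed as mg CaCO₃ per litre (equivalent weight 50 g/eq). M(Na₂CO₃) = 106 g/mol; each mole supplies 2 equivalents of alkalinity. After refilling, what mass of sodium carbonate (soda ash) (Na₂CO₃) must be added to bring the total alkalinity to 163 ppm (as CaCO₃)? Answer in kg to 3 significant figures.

22.6 kg

Volume: 103,000 US gal × 3.785 L/gal = 389,855 L.
After draining 49% and refilling: 194 × 0.51 + 19 × 0.49 = 108.25 ppm.
Deficit to target: 163 − 108.25 = 54.75 mg/L.
As CaCO₃: 54.75 mg/L × 389,855 L = 21,340 g; ÷ 50 g/eq ÷ 2 = 213.4 mol Na₂CO₃.
Mass: 213.4 × 106 = 22,630 g.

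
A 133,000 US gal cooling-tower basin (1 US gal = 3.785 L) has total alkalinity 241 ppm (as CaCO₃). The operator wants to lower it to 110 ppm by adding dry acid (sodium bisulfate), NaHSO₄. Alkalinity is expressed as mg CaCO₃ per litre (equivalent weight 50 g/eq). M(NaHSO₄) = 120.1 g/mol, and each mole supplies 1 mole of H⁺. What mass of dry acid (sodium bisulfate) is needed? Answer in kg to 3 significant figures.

158 kg

Volume: 133,000 US gal × 3.785 L/gal = 503,405 L.
Alkalinity to neutralize: (241 − 110) = 131 mg/L as CaCO₃ × 503,405 L = 65,950 g as CaCO₃.
Equivalents of H⁺ required: 65,950 ÷ 50 g/eq = 1319 eq = 1319 mol NaHSO₄.
Mass of NaHSO₄: 1319 × 120.1 = 158,400 g.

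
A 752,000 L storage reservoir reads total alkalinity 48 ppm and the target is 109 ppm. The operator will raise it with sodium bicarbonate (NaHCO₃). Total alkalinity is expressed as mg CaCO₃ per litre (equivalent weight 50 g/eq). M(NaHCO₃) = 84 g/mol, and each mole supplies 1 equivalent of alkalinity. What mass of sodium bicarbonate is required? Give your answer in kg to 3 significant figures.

77.1 kg

Alkalinity to add: (109 − 48) = 61 mg/L as CaCO₃ × 752,000 L = 45,870 g as CaCO₃.
Equivalents: 45,870 g ÷ 50 g/eq = 917.4 eq.
NaHCO₃ supplies 1 eq per mole → 917.4 mol.
Mass: 917.4 mol × 84 g/mol = 77,060 g.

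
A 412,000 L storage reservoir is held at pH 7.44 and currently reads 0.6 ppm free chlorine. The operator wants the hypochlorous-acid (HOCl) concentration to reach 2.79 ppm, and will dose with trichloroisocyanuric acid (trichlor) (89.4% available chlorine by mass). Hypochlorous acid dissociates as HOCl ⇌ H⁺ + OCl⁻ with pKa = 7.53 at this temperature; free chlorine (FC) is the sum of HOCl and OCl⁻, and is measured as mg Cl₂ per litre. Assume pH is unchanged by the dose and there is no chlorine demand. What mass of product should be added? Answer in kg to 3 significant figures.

2.05 kg

[OCl⁻]/[HOCl] = 10^(pH − pKa) = 10^(7.44 − 7.53) = 0.8128; fraction as HOCl = 1/(1 + 0.8128) = 0.5516.
Free chlorine required for 2.79 ppm HOCl: 2.79 / 0.5516 = 5.058 ppm.
FC to add: 5.058 − 0.6 = 4.458 mg/L as Cl₂.
Cl₂ equivalent: 4.458 mg/L × 412,000 L = 1837 g.
Product at 89.4% available Cl: 1837 / 0.894 = 2054 g.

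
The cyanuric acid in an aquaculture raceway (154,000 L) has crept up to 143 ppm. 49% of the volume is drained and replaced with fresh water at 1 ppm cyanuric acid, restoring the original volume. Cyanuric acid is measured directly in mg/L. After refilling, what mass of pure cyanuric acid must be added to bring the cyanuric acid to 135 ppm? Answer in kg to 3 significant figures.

9.48 kg

After draining 49% and refilling: 143 × 0.51 + 1 × 0.49 = 73.42 ppm.
Deficit to target: 135 − 73.42 = 61.58 mg/L.
Mass: 61.58 mg/L × 154,000 L = 9483 g cyanuric acid.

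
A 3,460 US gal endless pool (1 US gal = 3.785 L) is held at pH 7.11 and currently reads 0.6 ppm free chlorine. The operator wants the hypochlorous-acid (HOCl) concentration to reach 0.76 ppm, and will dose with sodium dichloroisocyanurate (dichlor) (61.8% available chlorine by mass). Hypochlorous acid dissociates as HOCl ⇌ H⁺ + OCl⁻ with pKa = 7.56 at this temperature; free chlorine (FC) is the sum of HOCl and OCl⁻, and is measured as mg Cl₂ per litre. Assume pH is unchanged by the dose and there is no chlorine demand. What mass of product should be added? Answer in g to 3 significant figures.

9.10 g

Volume: 3,460 US gal × 3.785 L/gal = 13,096 L.
[OCl⁻]/[HOCl] = 10^(pH − pKa) = 10^(7.11 − 7.56) = 0.3548; fraction as HOCl = 1/(1 + 0.3548) = 0.7381.
Free chlorine required for 0.76 ppm HOCl: 0.76 / 0.7381 = 1.03 ppm.
FC to add: 1.03 − 0.6 = 0.4297 mg/L as Cl₂.
Cl₂ equivalent: 0.4297 mg/L × 13,096 L = 5.627 g.
Product at 61.8% available Cl: 5.627 / 0.618 = 9.105 g.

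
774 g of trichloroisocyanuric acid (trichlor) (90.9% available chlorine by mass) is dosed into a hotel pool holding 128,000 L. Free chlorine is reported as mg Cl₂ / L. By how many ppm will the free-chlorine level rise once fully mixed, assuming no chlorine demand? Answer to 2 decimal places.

5.50 ppm

Available chlorine delivered: 774 g × 0.909 = 703.6 g as Cl₂.
Concentration rise: 703.6 g / 128,000 L = 5.497 mg/L = 5.50 ppm.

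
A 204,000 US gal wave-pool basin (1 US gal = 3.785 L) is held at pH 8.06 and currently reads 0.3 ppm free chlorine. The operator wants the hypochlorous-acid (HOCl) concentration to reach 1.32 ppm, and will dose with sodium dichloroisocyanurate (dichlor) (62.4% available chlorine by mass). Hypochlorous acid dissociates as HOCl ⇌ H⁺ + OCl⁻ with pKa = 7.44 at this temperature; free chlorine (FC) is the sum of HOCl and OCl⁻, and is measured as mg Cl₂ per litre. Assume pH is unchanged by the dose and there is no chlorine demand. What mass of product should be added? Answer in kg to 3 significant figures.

Volume: 204,000 US gal × 3.785 L/gal = 772,140 L.
[OCl⁻]/[HOCl] = 10^(pH − pKa) = 10^(8.06 − 7.44) = 4.169; fraction as HOCl = 1/(1 + 4.169) = 0.1935.
Free chlorine required for 1.32 ppm HOCl: 1.32 / 0.1935 = 6.823 ppm.
FC to add: 6.823 − 0.3 = 6.523 mg/L as Cl₂.
Cl₂ equivalent: 6.523 mg/L × 772,140 L = 5036 g.
Product at 62.4% available Cl: 5036 / 0.624 = 8071 g.

8.07 kg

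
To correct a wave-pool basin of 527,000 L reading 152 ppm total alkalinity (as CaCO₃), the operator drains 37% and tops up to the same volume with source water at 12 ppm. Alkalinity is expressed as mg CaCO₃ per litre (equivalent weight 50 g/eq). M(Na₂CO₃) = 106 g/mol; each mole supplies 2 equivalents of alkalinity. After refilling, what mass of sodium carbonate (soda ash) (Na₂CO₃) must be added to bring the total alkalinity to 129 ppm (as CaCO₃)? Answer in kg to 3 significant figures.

After draining 37% and refilling: 152 × 0.63 + 12 × 0.37 = 100.2 ppm.
Deficit to target: 129 − 100.2 = 28.8 mg/L.
As CaCO₃: 28.8 mg/L × 527,000 L = 15,180 g; ÷ 50 g/eq ÷ 2 = 151.8 mol Na₂CO₃.
Mass: 151.8 × 106 = 16,090 g.

16.1 kg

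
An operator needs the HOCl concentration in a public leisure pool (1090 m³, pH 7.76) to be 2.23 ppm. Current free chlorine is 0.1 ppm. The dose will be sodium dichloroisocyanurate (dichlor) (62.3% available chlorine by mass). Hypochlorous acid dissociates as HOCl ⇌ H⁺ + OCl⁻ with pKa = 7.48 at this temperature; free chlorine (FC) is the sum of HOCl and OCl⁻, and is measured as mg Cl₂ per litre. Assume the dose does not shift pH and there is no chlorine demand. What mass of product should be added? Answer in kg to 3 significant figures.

Volume: 1090 m³ = 1,090,000 L.
[OCl⁻]/[HOCl] = 10^(pH − pKa) = 10^(7.76 − 7.48) = 1.905; fraction as HOCl = 1/(1 + 1.905) = 0.3442.
Free chlorine required for 2.23 ppm HOCl: 2.23 / 0.3442 = 6.479 ppm.
FC to add: 6.479 − 0.1 = 6.379 mg/L as Cl₂.
Cl₂ equivalent: 6.379 mg/L × 1,090,000 L = 6953 g.
Product at 62.3% available Cl: 6953 / 0.623 = 11,160 g.

11.2 kg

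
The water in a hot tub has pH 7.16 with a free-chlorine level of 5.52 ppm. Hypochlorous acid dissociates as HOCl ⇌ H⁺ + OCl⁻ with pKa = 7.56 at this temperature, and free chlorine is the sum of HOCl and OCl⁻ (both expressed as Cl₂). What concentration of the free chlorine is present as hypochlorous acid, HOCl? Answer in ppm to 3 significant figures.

3.95 ppm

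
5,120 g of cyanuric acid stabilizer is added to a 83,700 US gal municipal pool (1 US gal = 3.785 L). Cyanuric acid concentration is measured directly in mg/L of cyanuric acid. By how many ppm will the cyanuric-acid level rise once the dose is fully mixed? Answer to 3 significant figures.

16.2 ppm

Volume: 83,700 US gal × 3.785 L/gal = 316,804 L.
Rise: 5,120 g / 316,804 L × 1000 = 16.16 mg/L.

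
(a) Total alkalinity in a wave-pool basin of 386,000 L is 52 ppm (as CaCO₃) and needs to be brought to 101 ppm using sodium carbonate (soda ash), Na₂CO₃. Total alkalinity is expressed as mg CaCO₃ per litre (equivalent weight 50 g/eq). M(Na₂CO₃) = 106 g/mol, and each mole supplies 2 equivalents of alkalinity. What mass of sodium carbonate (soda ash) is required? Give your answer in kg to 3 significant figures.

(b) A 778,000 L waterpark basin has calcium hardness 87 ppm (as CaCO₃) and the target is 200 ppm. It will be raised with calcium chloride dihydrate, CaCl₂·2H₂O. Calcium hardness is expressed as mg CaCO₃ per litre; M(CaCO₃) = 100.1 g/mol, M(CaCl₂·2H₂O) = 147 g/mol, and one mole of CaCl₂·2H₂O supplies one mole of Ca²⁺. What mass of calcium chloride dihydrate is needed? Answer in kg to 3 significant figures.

(a) 20.0 kg; (b) 129 kg

(a) Alkalinity to add: (101 − 52) = 49 mg/L as CaCO₃ × 386,000 L = 18,910 g as CaCO₃.
(a) Equivalents: 18,910 g ÷ 50 g/eq = 378.3 eq.
(a) Each mole of Na₂CO₃ supplies 2 eq, so 378.3 / 2 = 189.1 mol.
(a) Mass: 189.1 mol × 106 g/mol = 20,050 g.

(b) Hardness to add: (200 − 87) = 113 mg/L as CaCO₃ × 778,000 L = 87,910 g as CaCO₃.
(b) Moles of Ca²⁺ (1 mol Ca²⁺ ≡ 1 mol CaCO₃): 87,910 / 100.1 g/mol = 878.3 mol.
(b) Mass of CaCl₂·2H₂O: 878.3 × 147 = 129,100 g.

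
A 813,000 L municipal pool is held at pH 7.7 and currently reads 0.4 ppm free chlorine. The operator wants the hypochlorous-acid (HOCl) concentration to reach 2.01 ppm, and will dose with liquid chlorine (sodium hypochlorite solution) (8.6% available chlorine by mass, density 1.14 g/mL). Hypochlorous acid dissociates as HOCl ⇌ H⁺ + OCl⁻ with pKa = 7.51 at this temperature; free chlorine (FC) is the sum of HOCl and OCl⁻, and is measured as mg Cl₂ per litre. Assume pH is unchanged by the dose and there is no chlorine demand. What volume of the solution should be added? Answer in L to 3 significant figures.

39.2 L

[OCl⁻]/[HOCl] = 10^(pH − pKa) = 10^(7.7 − 7.51) = 1.549; fraction as HOCl = 1/(1 + 1.549) = 0.3923.
Free chlorine required for 2.01 ppm HOCl: 2.01 / 0.3923 = 5.123 ppm.
FC to add: 5.123 − 0.4 = 4.723 mg/L as Cl₂.
Cl₂ equivalent: 4.723 mg/L × 813,000 L = 3840 g.
Product at 8.6% available Cl: 3840 / 0.086 = 44,650 g.
Volume: 44,650 g ÷ 1.14 g/mL = 39,170 mL.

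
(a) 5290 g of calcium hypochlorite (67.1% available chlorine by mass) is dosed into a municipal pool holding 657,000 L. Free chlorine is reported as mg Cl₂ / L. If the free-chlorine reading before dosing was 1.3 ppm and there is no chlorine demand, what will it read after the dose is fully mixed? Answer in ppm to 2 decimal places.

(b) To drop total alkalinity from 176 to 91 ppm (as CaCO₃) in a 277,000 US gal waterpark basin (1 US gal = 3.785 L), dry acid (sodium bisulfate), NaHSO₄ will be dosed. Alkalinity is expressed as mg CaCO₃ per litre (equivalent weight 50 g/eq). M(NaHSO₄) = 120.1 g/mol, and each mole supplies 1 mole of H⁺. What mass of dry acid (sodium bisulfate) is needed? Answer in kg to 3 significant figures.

(a) Available chlorine delivered: 5290 g × 0.671 = 3550 g as Cl₂.
(a) Concentration rise: 3550 g / 657,000 L = 5.403 mg/L = 5.40 ppm.
(a) Final FC: 1.3 + 5.40 = 6.70 ppm.

(b) Volume: 277,000 US gal × 3.785 L/gal = 1,048,445 L.
(b) Alkalinity to neutralize: (176 − 91) = 85 mg/L as CaCO₃ × 1,048,445 L = 89,120 g as CaCO₃.
(b) Equivalents of H⁺ required: 89,120 ÷ 50 g/eq = 1782 eq = 1782 mol NaHSO₄.
(b) Mass of NaHSO₄: 1782 × 120.1 = 214,100 g.

(a) 6.70 ppm; (b) 214 kg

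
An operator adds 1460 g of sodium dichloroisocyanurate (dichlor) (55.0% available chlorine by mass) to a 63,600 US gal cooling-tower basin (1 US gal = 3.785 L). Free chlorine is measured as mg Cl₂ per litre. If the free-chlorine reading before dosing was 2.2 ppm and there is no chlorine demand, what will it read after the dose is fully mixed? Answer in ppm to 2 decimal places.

5.54 ppm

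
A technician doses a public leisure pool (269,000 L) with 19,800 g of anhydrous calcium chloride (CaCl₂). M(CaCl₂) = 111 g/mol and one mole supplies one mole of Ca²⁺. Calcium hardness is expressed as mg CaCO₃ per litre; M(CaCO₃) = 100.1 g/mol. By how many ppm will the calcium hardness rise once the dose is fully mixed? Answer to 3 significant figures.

Moles of Ca²⁺: 19,800 g ÷ 111 g/mol = 178.4 mol.
As CaCO₃: 178.4 mol × 100.1 g/mol = 17,860 g.
Rise: 17,860 g / 269,000 L × 1000 = 66.38 mg/L.

66.4 ppm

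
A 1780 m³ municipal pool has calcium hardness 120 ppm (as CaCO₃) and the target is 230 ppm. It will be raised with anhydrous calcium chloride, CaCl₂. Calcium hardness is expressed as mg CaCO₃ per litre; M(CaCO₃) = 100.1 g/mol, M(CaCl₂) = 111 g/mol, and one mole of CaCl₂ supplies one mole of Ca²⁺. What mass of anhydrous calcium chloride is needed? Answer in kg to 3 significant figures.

Volume: 1780 m³ = 1,780,000 L.
Hardness to add: (230 − 120) = 110 mg/L as CaCO₃ × 1,780,000 L = 195,800 g as CaCO₃.
Moles of Ca²⁺ (1 mol Ca²⁺ ≡ 1 mol CaCO₃): 195,800 / 100.1 g/mol = 1956 mol.
Mass of CaCl₂: 1956 × 111 = 217,100 g.

217 kg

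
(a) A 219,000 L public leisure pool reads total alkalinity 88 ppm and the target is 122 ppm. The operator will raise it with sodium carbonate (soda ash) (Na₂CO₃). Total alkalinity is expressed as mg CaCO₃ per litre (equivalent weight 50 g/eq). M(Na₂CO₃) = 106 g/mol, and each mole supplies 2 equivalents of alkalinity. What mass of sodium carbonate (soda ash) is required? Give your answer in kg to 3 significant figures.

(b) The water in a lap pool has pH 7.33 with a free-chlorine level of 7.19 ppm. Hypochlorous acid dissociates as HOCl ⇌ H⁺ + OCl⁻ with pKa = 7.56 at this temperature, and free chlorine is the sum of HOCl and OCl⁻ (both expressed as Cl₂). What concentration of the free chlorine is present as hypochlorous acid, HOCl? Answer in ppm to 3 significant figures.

(a) Alkalinity to add: (122 − 88) = 34 mg/L as CaCO₃ × 219,000 L = 7446 g as CaCO₃.
(a) Equivalents: 7446 g ÷ 50 g/eq = 148.9 eq.
(a) Each mole of Na₂CO₃ supplies 2 eq, so 148.9 / 2 = 74.46 mol.
(a) Mass: 74.46 mol × 106 g/mol = 7893 g.

(b) [OCl⁻]/[HOCl] = 10^(pH − pKa) = 10^(7.33 − 7.56) = 10^-0.23 = 0.5888.
(b) Fraction as HOCl = 1 / (1 + 0.5888) = 0.6294.
(b) HOCl = 0.6294 × 7.19 ppm = 4.525 ppm.

(a) 7.89 kg; (b) 4.53 ppm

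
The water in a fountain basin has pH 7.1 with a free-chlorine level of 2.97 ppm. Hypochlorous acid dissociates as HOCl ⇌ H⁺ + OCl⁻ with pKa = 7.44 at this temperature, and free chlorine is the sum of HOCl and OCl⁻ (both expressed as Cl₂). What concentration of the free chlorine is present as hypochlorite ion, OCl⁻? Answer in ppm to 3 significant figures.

[OCl⁻]/[HOCl] = 10^(pH − pKa) = 10^(7.1 − 7.44) = 10^-0.34 = 0.4571.
Fraction as HOCl = 1 / (1 + 0.4571) = 0.6863.
OCl⁻ = (1 − 0.6863) × 2.97 ppm = 0.9317 ppm.

0.932 ppm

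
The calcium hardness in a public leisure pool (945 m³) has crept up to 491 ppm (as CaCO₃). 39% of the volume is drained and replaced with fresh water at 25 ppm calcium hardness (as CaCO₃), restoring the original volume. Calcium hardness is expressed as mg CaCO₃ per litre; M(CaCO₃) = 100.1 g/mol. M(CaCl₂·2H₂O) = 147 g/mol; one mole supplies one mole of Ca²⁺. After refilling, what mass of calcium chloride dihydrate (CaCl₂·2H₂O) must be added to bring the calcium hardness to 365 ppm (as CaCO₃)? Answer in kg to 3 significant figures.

77.4 kg

Volume: 945 m³ = 945,000 L.
After draining 39% and refilling: 491 × 0.61 + 25 × 0.39 = 309.26 ppm.
Deficit to target: 365 − 309.26 = 55.74 mg/L.
As CaCO₃: 55.74 mg/L × 945,000 L = 52,670 g; ÷ 100.1 = 526.2 mol Ca²⁺.
Mass: 526.2 × 147 = 77,350 g.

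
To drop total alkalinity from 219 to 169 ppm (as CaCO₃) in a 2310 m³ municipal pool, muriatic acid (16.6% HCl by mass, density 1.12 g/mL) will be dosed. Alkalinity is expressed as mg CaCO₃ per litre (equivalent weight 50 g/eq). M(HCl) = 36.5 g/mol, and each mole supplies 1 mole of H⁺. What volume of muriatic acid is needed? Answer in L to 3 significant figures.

Volume: 2310 m³ = 2,310,000 L.
Alkalinity to neutralize: (219 − 169) = 50 mg/L as CaCO₃ × 2,310,000 L = 115,500 g as CaCO₃.
Equivalents of H⁺ required: 115,500 ÷ 50 g/eq = 2310 eq = 2310 mol HCl.
Mass of HCl: 2310 × 36.5 = 84,320 g.
Mass of 16.6% solution: 84,320 / 0.166 = 507,900 g.
Volume: 507,900 g ÷ 1.12 g/mL = 453,500 mL.

454 L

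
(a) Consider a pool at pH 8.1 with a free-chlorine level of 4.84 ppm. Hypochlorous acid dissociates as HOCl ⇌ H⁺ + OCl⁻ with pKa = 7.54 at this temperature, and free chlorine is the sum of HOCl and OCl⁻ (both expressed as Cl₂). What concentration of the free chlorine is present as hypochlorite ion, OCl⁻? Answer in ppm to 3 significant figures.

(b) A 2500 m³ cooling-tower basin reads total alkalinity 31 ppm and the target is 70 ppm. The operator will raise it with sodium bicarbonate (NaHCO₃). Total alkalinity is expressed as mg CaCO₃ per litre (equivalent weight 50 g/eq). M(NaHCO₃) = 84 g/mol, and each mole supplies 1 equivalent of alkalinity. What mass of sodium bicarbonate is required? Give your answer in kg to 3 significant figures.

(a) 3.79 ppm; (b) 164 kg

(a) [OCl⁻]/[HOCl] = 10^(pH − pKa) = 10^(8.1 − 7.54) = 10^0.56 = 3.631.
(a) Fraction as HOCl = 1 / (1 + 3.631) = 0.2159.
(a) OCl⁻ = (1 − 0.2159) × 4.84 ppm = 3.795 ppm.

(b) Volume: 2500 m³ = 2,500,000 L.
(b) Alkalinity to add: (70 − 31) = 39 mg/L as CaCO₃ × 2,500,000 L = 97,500 g as CaCO₃.
(b) Equivalents: 97,500 g ÷ 50 g/eq = 1950 eq.
(b) NaHCO₃ supplies 1 eq per mole → 1950 mol.
(b) Mass: 1950 mol × 84 g/mol = 163,800 g.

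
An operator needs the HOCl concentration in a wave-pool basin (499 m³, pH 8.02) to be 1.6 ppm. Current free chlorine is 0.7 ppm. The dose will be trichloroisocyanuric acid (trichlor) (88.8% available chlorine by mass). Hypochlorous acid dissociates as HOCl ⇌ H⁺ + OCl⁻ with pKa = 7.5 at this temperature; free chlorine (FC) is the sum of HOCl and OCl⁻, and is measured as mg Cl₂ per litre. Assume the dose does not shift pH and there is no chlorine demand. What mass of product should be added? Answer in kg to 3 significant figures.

3.48 kg

Volume: 499 m³ = 499,000 L.
[OCl⁻]/[HOCl] = 10^(pH − pKa) = 10^(8.02 − 7.5) = 3.311; fraction as HOCl = 1/(1 + 3.311) = 0.2319.
Free chlorine required for 1.6 ppm HOCl: 1.6 / 0.2319 = 6.898 ppm.
FC to add: 6.898 − 0.7 = 6.198 mg/L as Cl₂.
Cl₂ equivalent: 6.198 mg/L × 499,000 L = 3093 g.
Product at 88.8% available Cl: 3093 / 0.888 = 3483 g.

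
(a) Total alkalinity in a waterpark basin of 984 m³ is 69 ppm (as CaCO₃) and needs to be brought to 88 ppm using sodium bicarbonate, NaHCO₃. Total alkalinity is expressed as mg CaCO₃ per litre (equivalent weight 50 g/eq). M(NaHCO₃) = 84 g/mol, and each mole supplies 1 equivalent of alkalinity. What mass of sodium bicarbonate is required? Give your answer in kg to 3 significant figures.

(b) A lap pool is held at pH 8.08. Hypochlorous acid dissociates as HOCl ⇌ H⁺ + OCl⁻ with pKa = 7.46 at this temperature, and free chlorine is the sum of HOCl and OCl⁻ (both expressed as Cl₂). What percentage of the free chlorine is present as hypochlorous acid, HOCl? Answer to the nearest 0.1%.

(a) Volume: 984 m³ = 984,000 L.
(a) Alkalinity to add: (88 − 69) = 19 mg/L as CaCO₃ × 984,000 L = 18,700 g as CaCO₃.
(a) Equivalents: 18,700 g ÷ 50 g/eq = 373.9 eq.
(a) NaHCO₃ supplies 1 eq per mole → 373.9 mol.
(a) Mass: 373.9 mol × 84 g/mol = 31,410 g.

(b) [OCl⁻]/[HOCl] = 10^(pH − pKa) = 10^(8.08 − 7.46) = 10^0.62 = 4.169.
(b) Fraction as HOCl = 1 / (1 + 4.169) = 0.1935.

(a) 31.4 kg; (b) 19.3%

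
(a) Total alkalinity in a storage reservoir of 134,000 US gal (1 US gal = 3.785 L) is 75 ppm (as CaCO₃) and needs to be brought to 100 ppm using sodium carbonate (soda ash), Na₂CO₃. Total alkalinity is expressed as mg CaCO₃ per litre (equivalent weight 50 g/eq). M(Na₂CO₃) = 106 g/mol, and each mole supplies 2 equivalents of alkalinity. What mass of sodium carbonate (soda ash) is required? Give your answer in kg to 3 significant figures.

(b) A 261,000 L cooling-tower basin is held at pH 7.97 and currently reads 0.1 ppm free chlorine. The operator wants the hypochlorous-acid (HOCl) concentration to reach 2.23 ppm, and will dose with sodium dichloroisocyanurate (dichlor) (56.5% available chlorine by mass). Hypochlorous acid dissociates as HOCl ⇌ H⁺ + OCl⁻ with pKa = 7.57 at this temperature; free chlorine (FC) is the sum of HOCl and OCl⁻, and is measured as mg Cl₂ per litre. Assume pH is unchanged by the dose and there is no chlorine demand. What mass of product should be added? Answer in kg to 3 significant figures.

(a) Volume: 134,000 US gal × 3.785 L/gal = 507,190 L.
(a) Alkalinity to add: (100 − 75) = 25 mg/L as CaCO₃ × 507,190 L = 12,680 g as CaCO₃.
(a) Equivalents: 12,680 g ÷ 50 g/eq = 253.6 eq.
(a) Each mole of Na₂CO₃ supplies 2 eq, so 253.6 / 2 = 126.8 mol.
(a) Mass: 126.8 mol × 106 g/mol = 13,440 g.

(b) [OCl⁻]/[HOCl] = 10^(pH − pKa) = 10^(7.97 − 7.57) = 2.512; fraction as HOCl = 1/(1 + 2.512) = 0.2847.
(b) Free chlorine required for 2.23 ppm HOCl: 2.23 / 0.2847 = 7.832 ppm.
(b) FC to add: 7.832 − 0.1 = 7.732 mg/L as Cl₂.
(b) Cl₂ equivalent: 7.732 mg/L × 261,000 L = 2018 g.
(b) Product at 56.5% available Cl: 2018 / 0.565 = 3572 g.

(a) 13.4 kg; (b) 3.57 kg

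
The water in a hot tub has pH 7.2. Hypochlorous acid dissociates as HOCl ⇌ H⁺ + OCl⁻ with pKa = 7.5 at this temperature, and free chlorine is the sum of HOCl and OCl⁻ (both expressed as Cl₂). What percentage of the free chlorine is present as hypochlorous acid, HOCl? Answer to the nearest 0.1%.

66.6%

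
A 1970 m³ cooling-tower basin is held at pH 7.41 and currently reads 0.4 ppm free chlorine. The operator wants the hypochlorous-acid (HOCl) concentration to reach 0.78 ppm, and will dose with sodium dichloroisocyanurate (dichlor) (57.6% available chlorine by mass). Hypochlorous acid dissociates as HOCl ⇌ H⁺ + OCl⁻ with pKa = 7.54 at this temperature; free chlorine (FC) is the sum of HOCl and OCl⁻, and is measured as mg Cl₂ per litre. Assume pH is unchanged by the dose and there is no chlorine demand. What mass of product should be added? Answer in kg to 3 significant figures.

Volume: 1970 m³ = 1,970,000 L.
[OCl⁻]/[HOCl] = 10^(pH − pKa) = 10^(7.41 − 7.54) = 0.7413; fraction as HOCl = 1/(1 + 0.7413) = 0.5743.
Free chlorine required for 0.78 ppm HOCl: 0.78 / 0.5743 = 1.358 ppm.
FC to add: 1.358 − 0.4 = 0.9582 mg/L as Cl₂.
Cl₂ equivalent: 0.9582 mg/L × 1,970,000 L = 1888 g.
Product at 57.6% available Cl: 1888 / 0.576 = 3277 g.

3.28 kg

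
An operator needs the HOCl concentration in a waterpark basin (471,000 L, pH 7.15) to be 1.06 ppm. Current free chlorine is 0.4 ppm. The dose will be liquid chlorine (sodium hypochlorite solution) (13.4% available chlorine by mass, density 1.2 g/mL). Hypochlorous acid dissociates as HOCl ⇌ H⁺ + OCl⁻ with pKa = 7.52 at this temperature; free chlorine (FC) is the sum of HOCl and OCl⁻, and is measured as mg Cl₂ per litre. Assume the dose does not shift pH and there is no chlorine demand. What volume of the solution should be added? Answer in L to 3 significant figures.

3.26 L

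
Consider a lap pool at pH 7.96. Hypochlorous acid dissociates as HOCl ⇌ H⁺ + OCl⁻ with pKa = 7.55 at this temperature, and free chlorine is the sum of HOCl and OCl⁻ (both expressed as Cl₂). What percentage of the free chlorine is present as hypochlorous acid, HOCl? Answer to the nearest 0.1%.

28.0%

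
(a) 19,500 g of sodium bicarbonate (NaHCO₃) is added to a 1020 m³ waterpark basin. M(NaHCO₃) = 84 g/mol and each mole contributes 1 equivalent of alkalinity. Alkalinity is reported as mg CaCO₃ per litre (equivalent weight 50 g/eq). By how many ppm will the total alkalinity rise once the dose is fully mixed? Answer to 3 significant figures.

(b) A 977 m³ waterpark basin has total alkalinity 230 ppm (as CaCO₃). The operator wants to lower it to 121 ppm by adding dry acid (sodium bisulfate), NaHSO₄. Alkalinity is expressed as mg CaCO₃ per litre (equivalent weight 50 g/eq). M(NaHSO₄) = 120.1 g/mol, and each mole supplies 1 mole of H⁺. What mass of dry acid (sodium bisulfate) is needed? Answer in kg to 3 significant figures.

(a) 11.4 ppm; (b) 256 kg

(a) Volume: 1020 m³ = 1,020,000 L.
(a) Moles of NaHCO₃: 19,500 g ÷ 84 g/mol = 232.1 mol → 232.1 eq of alkalinity.
(a) As CaCO₃: 232.1 eq × 50 g/eq = 11,610 g.
(a) Rise: 11,610 g / 1,020,000 L × 1000 = 11.38 mg/L.

(b) Volume: 977 m³ = 977,000 L.
(b) Alkalinity to neutralize: (230 − 121) = 109 mg/L as CaCO₃ × 977,000 L = 106,500 g as CaCO₃.
(b) Equivalents of H⁺ required: 106,500 ÷ 50 g/eq = 2130 eq = 2130 mol NaHSO₄.
(b) Mass of NaHSO₄: 2130 × 120.1 = 255,800 g.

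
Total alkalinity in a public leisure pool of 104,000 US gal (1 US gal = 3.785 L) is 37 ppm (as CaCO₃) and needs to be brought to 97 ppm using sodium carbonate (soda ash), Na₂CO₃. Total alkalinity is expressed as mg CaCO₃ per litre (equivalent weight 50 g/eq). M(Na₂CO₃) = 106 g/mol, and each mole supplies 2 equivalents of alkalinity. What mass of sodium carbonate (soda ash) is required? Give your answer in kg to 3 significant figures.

25.0 kg

Volume: 104,000 US gal × 3.785 L/gal = 393,640 L.
Alkalinity to add: (97 − 37) = 60 mg/L as CaCO₃ × 393,640 L = 23,620 g as CaCO₃.
Equivalents: 23,620 g ÷ 50 g/eq = 472.4 eq.
Each mole of Na₂CO₃ supplies 2 eq, so 472.4 / 2 = 236.2 mol.
Mass: 236.2 mol × 106 g/mol = 25,040 g.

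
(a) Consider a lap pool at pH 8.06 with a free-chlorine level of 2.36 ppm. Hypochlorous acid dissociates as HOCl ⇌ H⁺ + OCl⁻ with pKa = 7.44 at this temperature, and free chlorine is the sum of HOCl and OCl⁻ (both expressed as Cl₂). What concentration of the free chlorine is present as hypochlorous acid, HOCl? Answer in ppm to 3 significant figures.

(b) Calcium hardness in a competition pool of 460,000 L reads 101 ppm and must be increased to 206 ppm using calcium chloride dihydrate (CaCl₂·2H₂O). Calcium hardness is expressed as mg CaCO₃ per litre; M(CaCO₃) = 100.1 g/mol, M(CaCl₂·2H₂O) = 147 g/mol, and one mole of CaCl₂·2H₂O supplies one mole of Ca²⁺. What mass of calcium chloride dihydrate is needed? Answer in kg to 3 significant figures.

(a) [OCl⁻]/[HOCl] = 10^(pH − pKa) = 10^(8.06 − 7.44) = 10^0.62 = 4.169.
(a) Fraction as HOCl = 1 / (1 + 4.169) = 0.1935.
(a) HOCl = 0.1935 × 2.36 ppm = 0.4566 ppm.

(b) Hardness to add: (206 − 101) = 105 mg/L as CaCO₃ × 460,000 L = 48,300 g as CaCO₃.
(b) Moles of Ca²⁺ (1 mol Ca²⁺ ≡ 1 mol CaCO₃): 48,300 / 100.1 g/mol = 482.5 mol.
(b) Mass of CaCl₂·2H₂O: 482.5 × 147 = 70,930 g.

(a) 0.457 ppm; (b) 70.9 kg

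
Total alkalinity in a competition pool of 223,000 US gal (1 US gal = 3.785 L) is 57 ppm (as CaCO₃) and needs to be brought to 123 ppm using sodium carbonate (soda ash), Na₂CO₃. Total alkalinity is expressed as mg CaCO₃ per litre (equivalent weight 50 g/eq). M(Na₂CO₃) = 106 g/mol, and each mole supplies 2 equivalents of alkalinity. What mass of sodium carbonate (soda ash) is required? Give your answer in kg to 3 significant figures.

Volume: 223,000 US gal × 3.785 L/gal = 844,055 L.
Alkalinity to add: (123 − 57) = 66 mg/L as CaCO₃ × 844,055 L = 55,710 g as CaCO₃.
Equivalents: 55,710 g ÷ 50 g/eq = 1114 eq.
Each mole of Na₂CO₃ supplies 2 eq, so 1114 / 2 = 557.1 mol.
Mass: 557.1 mol × 106 g/mol = 59,050 g.

59.1 kg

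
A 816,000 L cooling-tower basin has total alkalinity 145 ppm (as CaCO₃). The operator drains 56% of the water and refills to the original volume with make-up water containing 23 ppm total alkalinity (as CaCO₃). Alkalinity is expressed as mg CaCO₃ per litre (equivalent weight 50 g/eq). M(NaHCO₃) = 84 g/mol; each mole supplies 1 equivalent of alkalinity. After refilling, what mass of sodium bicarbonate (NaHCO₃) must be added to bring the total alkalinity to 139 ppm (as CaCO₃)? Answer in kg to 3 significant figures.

After draining 56% and refilling: 145 × 0.44 + 23 × 0.56 = 76.68 ppm.
Deficit to target: 139 − 76.68 = 62.32 mg/L.
As CaCO₃: 62.32 mg/L × 816,000 L = 50,850 g; ÷ 50 g/eq ÷ 1 = 1017 mol NaHCO₃.
Mass: 1017 × 84 = 85,430 g.

85.4 kg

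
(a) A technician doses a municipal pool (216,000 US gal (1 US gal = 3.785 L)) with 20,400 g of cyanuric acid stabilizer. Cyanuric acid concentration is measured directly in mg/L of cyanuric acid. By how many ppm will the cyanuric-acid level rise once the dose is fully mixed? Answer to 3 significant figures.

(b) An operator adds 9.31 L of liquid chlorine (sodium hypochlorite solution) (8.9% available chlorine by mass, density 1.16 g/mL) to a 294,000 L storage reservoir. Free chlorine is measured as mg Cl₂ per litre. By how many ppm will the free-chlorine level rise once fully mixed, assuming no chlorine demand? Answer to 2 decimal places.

(a) Volume: 216,000 US gal × 3.785 L/gal = 817,560 L.
(a) Rise: 20,400 g / 817,560 L × 1000 = 24.95 mg/L.

(b) Mass of solution: 9.31 L × 1000 mL/L × 1.16 g/mL = 10,800 g.
(b) Available chlorine delivered: 10,800 g × 0.089 = 961.2 g as Cl₂.
(b) Concentration rise: 961.2 g / 294,000 L = 3.269 mg/L = 3.27 ppm.

(a) 25.0 ppm; (b) 3.27 ppm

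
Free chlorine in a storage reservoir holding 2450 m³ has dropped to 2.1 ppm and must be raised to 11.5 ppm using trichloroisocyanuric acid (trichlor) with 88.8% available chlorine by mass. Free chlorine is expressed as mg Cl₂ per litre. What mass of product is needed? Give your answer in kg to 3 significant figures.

Volume: 2450 m³ = 2,450,000 L.
Chlorine deficit: 11.5 − 2.1 = 9.4 ppm = 9.4 mg/L as Cl₂.
Cl₂ equivalent needed: 9.4 mg/L × 2,450,000 L = 23,030,000 mg = 23,030 g.
Product at 88.8% available chlorine: 23,030 / 0.888 = 25,930 g.

25.9 kg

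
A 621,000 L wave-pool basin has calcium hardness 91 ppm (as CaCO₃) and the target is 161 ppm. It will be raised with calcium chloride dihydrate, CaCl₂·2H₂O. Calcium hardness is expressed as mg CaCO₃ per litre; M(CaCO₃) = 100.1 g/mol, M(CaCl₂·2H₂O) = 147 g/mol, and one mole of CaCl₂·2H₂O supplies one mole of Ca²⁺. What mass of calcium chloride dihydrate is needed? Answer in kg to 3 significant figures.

Hardness to add: (161 − 91) = 70 mg/L as CaCO₃ × 621,000 L = 43,470 g as CaCO₃.
Moles of Ca²⁺ (1 mol Ca²⁺ ≡ 1 mol CaCO₃): 43,470 / 100.1 g/mol = 434.3 mol.
Mass of CaCl₂·2H₂O: 434.3 × 147 = 63,840 g.

63.8 kg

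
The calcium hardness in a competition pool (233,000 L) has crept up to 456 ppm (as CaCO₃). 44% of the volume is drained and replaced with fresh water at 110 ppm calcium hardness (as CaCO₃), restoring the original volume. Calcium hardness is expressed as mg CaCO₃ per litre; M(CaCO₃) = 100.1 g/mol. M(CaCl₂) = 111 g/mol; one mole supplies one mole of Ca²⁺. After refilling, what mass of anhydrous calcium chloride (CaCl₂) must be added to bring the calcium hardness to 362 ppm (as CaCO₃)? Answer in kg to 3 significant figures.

15.0 kg

After draining 44% and refilling: 456 × 0.56 + 110 × 0.44 = 303.76 ppm.
Deficit to target: 362 − 303.76 = 58.24 mg/L.
As CaCO₃: 58.24 mg/L × 233,000 L = 13,570 g; ÷ 100.1 = 135.6 mol Ca²⁺.
Mass: 135.6 × 111 = 15,050 g.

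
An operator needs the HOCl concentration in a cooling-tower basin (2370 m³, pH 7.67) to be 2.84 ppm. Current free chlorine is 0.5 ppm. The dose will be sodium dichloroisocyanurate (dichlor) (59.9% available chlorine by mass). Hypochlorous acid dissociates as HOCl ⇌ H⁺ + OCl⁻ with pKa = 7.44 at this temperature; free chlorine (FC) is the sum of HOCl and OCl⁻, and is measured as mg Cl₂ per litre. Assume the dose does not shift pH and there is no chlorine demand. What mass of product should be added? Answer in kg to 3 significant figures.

28.3 kg

Volume: 2370 m³ = 2,370,000 L.
[OCl⁻]/[HOCl] = 10^(pH − pKa) = 10^(7.67 − 7.44) = 1.698; fraction as HOCl = 1/(1 + 1.698) = 0.3706.
Free chlorine required for 2.84 ppm HOCl: 2.84 / 0.3706 = 7.663 ppm.
FC to add: 7.663 − 0.5 = 7.163 mg/L as Cl₂.
Cl₂ equivalent: 7.163 mg/L × 2,370,000 L = 16,980 g.
Product at 59.9% available Cl: 16,980 / 0.599 = 28,340 g.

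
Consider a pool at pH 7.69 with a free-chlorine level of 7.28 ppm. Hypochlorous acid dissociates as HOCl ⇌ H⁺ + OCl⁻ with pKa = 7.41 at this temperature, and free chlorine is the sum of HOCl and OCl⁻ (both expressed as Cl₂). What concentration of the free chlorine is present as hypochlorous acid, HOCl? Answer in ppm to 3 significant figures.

[OCl⁻]/[HOCl] = 10^(pH − pKa) = 10^(7.69 − 7.41) = 10^0.28 = 1.905.
Fraction as HOCl = 1 / (1 + 1.905) = 0.3442.
HOCl = 0.3442 × 7.28 ppm = 2.506 ppm.

2.51 ppm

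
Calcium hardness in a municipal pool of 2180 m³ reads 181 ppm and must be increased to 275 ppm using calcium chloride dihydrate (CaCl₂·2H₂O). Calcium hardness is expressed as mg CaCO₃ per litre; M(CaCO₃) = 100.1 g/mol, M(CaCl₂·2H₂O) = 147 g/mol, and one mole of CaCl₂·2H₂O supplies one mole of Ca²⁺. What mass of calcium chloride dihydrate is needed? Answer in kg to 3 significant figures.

301 kg

Volume: 2180 m³ = 2,180,000 L.
Hardness to add: (275 − 181) = 94 mg/L as CaCO₃ × 2,180,000 L = 204,900 g as CaCO₃.
Moles of Ca²⁺ (1 mol Ca²⁺ ≡ 1 mol CaCO₃): 204,900 / 100.1 g/mol = 2047 mol.
Mass of CaCl₂·2H₂O: 2047 × 147 = 300,900 g.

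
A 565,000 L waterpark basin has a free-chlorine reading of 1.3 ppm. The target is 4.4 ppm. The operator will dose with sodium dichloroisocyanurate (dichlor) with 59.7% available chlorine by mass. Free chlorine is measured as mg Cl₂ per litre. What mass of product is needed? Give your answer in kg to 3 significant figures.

Chlorine deficit: 4.4 − 1.3 = 3.1 ppm = 3.1 mg/L as Cl₂.
Cl₂ equivalent needed: 3.1 mg/L × 565,000 L = 1,752,000 mg = 1752 g.
Product at 59.7% available chlorine: 1752 / 0.597 = 2934 g.

2.93 kg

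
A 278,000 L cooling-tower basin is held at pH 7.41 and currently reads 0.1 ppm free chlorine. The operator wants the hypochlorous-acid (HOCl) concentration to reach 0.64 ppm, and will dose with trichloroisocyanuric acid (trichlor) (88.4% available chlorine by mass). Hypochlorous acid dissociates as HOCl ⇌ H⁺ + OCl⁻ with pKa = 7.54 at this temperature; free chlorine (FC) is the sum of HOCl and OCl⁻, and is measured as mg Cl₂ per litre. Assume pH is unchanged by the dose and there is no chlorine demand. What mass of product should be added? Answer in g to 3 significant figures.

319 g

[OCl⁻]/[HOCl] = 10^(pH − pKa) = 10^(7.41 − 7.54) = 0.7413; fraction as HOCl = 1/(1 + 0.7413) = 0.5743.
Free chlorine required for 0.64 ppm HOCl: 0.64 / 0.5743 = 1.114 ppm.
FC to add: 1.114 − 0.1 = 1.014 mg/L as Cl₂.
Cl₂ equivalent: 1.014 mg/L × 278,000 L = 282 g.
Product at 88.4% available Cl: 282 / 0.884 = 319 g.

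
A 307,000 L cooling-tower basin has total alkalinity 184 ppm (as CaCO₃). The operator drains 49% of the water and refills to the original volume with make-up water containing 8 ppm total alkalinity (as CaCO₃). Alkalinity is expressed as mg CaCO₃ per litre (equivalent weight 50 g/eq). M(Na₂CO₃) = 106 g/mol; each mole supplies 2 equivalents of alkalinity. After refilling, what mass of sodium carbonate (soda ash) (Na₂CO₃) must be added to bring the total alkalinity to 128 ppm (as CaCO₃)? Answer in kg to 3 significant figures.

9.84 kg

After draining 49% and refilling: 184 × 0.51 + 8 × 0.49 = 97.76 ppm.
Deficit to target: 128 − 97.76 = 30.24 mg/L.
As CaCO₃: 30.24 mg/L × 307,000 L = 9284 g; ÷ 50 g/eq ÷ 2 = 92.84 mol Na₂CO₃.
Mass: 92.84 × 106 = 9841 g.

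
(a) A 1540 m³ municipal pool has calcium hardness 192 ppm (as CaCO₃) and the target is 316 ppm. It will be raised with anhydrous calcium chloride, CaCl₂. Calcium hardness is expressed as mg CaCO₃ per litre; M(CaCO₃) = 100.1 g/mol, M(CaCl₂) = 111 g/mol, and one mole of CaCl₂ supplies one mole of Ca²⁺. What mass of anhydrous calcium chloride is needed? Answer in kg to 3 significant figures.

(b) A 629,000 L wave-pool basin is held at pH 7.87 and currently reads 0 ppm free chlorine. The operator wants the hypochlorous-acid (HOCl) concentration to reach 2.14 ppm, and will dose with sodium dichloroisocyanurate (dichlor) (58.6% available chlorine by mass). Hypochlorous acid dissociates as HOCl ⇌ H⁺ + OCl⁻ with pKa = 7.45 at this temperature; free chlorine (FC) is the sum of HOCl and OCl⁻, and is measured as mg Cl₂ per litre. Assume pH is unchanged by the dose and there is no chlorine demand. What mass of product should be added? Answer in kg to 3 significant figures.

(a) 212 kg; (b) 8.34 kg

(a) Volume: 1540 m³ = 1,540,000 L.
(a) Hardness to add: (316 − 192) = 124 mg/L as CaCO₃ × 1,540,000 L = 191,000 g as CaCO₃.
(a) Moles of Ca²⁺ (1 mol Ca²⁺ ≡ 1 mol CaCO₃): 191,000 / 100.1 g/mol = 1908 mol.
(a) Mass of CaCl₂: 1908 × 111 = 211,800 g.

(b) [OCl⁻]/[HOCl] = 10^(pH − pKa) = 10^(7.87 − 7.45) = 2.63; fraction as HOCl = 1/(1 + 2.63) = 0.2755.
(b) Free chlorine required for 2.14 ppm HOCl: 2.14 / 0.2755 = 7.769 ppm.
(b) FC to add: 7.769 − 0 = 7.769 mg/L as Cl₂.
(b) Cl₂ equivalent: 7.769 mg/L × 629,000 L = 4887 g.
(b) Product at 58.6% available Cl: 4887 / 0.586 = 8339 g.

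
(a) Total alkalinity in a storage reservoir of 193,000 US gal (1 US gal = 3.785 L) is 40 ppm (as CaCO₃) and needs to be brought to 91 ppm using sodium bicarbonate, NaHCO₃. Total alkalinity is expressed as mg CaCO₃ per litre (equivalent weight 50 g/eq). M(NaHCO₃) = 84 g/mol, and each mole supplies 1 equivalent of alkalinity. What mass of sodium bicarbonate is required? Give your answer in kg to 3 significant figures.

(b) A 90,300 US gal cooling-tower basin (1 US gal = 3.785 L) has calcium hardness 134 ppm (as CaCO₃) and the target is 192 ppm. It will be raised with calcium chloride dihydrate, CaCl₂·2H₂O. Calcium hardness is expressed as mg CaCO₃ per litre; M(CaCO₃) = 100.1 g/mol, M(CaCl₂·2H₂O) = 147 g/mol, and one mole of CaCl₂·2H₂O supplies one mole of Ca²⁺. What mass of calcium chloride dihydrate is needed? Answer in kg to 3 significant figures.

(a) 62.6 kg; (b) 29.1 kg

(a) Volume: 193,000 US gal × 3.785 L/gal = 730,505 L.
(a) Alkalinity to add: (91 − 40) = 51 mg/L as CaCO₃ × 730,505 L = 37,260 g as CaCO₃.
(a) Equivalents: 37,260 g ÷ 50 g/eq = 745.1 eq.
(a) NaHCO₃ supplies 1 eq per mole → 745.1 mol.
(a) Mass: 745.1 mol × 84 g/mol = 62,590 g.

(b) Volume: 90,300 US gal × 3.785 L/gal = 341,786 L.
(b) Hardness to add: (192 − 134) = 58 mg/L as CaCO₃ × 341,786 L = 19,820 g as CaCO₃.
(b) Moles of Ca²⁺ (1 mol Ca²⁺ ≡ 1 mol CaCO₃): 19,820 / 100.1 g/mol = 198 mol.
(b) Mass of CaCl₂·2H₂O: 198 × 147 = 29,110 g.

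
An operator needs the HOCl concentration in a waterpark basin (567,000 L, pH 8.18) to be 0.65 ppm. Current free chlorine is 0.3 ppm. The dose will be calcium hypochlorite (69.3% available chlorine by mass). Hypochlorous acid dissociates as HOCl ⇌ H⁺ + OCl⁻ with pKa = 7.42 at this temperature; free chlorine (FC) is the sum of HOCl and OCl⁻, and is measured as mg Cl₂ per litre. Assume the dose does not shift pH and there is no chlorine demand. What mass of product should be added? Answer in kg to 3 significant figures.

[OCl⁻]/[HOCl] = 10^(pH − pKa) = 10^(8.18 − 7.42) = 5.754; fraction as HOCl = 1/(1 + 5.754) = 0.1481.
Free chlorine required for 0.65 ppm HOCl: 0.65 / 0.1481 = 4.39 ppm.
FC to add: 4.39 − 0.3 = 4.09 mg/L as Cl₂.
Cl₂ equivalent: 4.09 mg/L × 567,000 L = 2319 g.
Product at 69.3% available Cl: 2319 / 0.693 = 3347 g.

3.35 kg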